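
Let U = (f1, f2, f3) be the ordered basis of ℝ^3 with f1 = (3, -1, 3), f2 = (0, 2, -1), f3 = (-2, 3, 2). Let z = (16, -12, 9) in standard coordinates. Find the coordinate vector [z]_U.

(4, -1, -2)

[z]_U is the unique c with M c = z, where M has columns f1, ..., f3.
Solving this 3x3 system gives c = (4, -1, -2).
Check: 4f1 - f2 - 2f3 = (16, -12, 9).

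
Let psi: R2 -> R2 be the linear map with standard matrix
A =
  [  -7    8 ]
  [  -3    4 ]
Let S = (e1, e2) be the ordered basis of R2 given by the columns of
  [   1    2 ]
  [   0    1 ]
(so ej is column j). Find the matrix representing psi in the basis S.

With P the matrix whose columns are e1, e2, [psi]_S = P^(-1) A P.
Column by column: psi(e1) = A e1 = (-7, -3); its S-coordinates (-1, -3) give column 1.
Continuing for each basis vector yields [psi]_S = [[-1, -2], [-3, -2]].

[[-1, -2], [-3, -2]]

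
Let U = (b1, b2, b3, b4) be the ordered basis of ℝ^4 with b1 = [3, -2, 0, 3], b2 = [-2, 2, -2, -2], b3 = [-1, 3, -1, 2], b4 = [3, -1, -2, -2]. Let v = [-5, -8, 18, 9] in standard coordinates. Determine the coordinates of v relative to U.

We seek scalars with c_1 b1 + ... + c_4 b4 = v; equivalently solve M c = v where the columns of M are b1, ..., b4.
Row-reducing the augmented matrix [M | v] gives c = (-1, -4, -2, -4).
Check: -b1 - 4b2 - 2b3 - 4b4 = [-5, -8, 18, 9].

[-1, -4, -2, -4]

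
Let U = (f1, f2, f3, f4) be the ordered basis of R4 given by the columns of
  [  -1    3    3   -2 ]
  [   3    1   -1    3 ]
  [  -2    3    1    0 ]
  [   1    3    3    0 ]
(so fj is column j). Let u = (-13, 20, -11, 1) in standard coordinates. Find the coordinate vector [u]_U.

We seek scalars with c_1 f1 + ... + c_4 f4 = u; equivalently solve M c = u where the columns of M are f1, ..., f4.
Row-reducing the augmented matrix [M | u] gives c = (4, -1, 0, 3).
Check: 4f1 - f2 + 0·f3 + 3f4 = (-13, 20, -11, 1).

(4, -1, 0, 3)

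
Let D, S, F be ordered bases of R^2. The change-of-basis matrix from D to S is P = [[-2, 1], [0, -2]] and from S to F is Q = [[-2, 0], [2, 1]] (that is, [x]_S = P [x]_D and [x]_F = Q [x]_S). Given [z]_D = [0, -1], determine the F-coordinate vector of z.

First [z]_S = P [z]_D = [-1, 2].
Then [z]_F = Q [z]_S = [2, 0].

[2, 0]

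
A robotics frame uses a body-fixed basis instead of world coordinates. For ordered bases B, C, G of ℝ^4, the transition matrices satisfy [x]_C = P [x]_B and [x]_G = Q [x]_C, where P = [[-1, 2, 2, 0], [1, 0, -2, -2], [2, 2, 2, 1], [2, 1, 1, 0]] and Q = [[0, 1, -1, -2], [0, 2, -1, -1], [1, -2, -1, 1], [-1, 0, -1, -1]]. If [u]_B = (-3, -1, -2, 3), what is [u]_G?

First [u]_C = P [u]_B = (-3, -5, -9, -9).
Then [u]_G = Q [u]_C = (22, 8, 7, 21).

(22, 8, 7, 21)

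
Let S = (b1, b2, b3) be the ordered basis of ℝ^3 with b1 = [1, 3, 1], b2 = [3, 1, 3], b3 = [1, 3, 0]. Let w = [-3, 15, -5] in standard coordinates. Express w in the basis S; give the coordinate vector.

[4, -3, 2]

Write w = c_1 b1 + ... + c_3 b3 and solve for the c_i.
Row-reducing the augmented matrix [M | w] gives c = (4, -3, 2).
Check: 4b1 - 3b2 + 2b3 = [-3, 15, -5].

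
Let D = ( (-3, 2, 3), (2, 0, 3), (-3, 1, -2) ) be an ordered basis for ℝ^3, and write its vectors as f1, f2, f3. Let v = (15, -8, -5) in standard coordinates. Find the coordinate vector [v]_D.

(-3, 0, -2)

[v]_D is the unique c with M c = v, where M has columns f1, ..., f3.
Gaussian elimination on [M | v] yields c = (-3, 0, -2).
Check: -3f1 + 0·f2 - 2f3 = (15, -8, -5).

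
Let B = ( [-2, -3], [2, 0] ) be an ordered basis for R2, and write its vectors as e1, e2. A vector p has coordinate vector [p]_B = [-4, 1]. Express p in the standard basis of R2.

[10, 12]

p = M [p]_B, where M has columns e1, e2.
Carrying out the matrix-vector product, p = [10, 12].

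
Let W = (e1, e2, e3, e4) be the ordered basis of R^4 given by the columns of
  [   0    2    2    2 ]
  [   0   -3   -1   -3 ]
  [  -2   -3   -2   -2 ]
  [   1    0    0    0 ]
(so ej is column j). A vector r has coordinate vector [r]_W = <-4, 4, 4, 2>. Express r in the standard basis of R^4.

r = M [r]_W, where M has columns e1, ..., e4.
Carrying out the matrix-vector product, r = <20, -22, -16, -4>.

<20, -22, -16, -4>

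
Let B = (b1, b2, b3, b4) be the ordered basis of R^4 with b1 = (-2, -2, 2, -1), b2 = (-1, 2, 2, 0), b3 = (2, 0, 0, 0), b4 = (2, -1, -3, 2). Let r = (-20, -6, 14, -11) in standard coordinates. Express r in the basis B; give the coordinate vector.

Write r = c_1 b1 + ... + c_4 b4 and solve for the c_i.
Solving this 4x4 system gives c = (3, -2, -4, -4).
Check: 3b1 - 2b2 - 4b3 - 4b4 = (-20, -6, 14, -11).

(3, -2, -4, -4)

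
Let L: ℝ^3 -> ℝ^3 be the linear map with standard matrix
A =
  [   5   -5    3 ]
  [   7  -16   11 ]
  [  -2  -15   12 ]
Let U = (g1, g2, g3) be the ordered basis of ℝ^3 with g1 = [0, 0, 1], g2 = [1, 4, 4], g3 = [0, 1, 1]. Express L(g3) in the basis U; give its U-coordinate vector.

Compute L(g3) = A g3 = [-2, -5, -3] in standard coordinates.
Then write this in U-coordinates: solve for y in y_1 g1 + ... + y_3 g3 = [-2, -5, -3].
This gives y = [2, -2, 3], which is column 3 of [L]_U.

[2, -2, 3]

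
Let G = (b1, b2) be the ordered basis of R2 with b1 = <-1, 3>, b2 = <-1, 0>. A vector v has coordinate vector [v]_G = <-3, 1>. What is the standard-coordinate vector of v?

By definition v = -3b1 + b2.
Summing componentwise gives <2, -9>.

<2, -9>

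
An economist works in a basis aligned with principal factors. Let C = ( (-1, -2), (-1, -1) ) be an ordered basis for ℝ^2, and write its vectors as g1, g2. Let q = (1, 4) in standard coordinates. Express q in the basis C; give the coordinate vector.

We seek scalars with c_1 g1 + c_2 g2 = q; equivalently solve M c = q where the columns of M are g1, g2.
System: -c_1 - c_2 = 1, -2c_1 - c_2 = 4; solving gives c_1 = -3, c_2 = 2.
Check: -3g1 + 2g2 = (1, 4).

(-3, 2)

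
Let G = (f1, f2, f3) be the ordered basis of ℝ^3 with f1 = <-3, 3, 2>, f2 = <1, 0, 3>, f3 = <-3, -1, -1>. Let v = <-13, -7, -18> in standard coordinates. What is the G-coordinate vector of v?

[v]_G is the unique c with M c = v, where M has columns f1, ..., f3.
Gaussian elimination on [M | v] yields c = (-1, -4, 4).
Check: -f1 - 4f2 + 4f3 = <-13, -7, -18>.

<-1, -4, 4>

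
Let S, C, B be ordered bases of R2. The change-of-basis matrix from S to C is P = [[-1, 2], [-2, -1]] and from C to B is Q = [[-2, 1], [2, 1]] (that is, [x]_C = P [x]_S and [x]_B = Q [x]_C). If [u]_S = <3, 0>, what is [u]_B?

<0, -12>

First [u]_C = P [u]_S = <-3, -6>.
Then [u]_B = Q [u]_C = <0, -12>.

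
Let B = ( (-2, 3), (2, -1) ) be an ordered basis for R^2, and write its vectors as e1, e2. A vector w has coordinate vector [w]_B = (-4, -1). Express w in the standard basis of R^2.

(6, -11)

By definition w = -4e1 - e2.
Summing componentwise gives (6, -11).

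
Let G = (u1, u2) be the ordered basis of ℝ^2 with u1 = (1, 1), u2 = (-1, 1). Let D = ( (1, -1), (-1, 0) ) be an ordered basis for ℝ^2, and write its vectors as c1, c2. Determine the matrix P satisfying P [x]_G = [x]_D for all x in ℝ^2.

Let M have columns uj and N have columns cj. Then for every x, N [x]_D = x = M [x]_G, so P = N^(-1) M.
Since det N = -1, N^(-1) has integer entries; multiplying gives P = [[-1, -1], [-2, 0]].

[[-1, -1], [-2, 0]]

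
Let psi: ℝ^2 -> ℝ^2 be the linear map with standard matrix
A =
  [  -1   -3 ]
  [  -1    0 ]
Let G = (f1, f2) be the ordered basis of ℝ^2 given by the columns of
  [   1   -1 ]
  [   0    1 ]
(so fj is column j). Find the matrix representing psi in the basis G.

[[-2, -1], [-1, 1]]

The j-th column of [psi]_G is [psi(fj)]_G.
psi(f1) = A f1 = (-1, -1) = -2f1 - f2, so column 1 is (-2, -1).
Repeating for f2 and assembling the columns gives [[-2, -1], [-1, 1]].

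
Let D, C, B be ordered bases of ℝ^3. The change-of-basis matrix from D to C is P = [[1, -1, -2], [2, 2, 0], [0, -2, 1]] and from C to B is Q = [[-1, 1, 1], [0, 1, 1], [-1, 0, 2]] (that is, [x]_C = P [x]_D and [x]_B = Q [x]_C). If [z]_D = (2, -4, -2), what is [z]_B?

(-8, 2, 2)

Apply P to get C-coordinates (10, -4, 6), then Q to get B-coordinates.
The result is [z]_B = (-8, 2, 2).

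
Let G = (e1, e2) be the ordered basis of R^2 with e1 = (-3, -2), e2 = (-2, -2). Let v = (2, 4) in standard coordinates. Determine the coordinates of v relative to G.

Write v = c_1 e1 + c_2 e2 and solve for the c_i.
System: -3c_1 - 2c_2 = 2, -2c_1 - 2c_2 = 4; solving gives c_1 = 2, c_2 = -4.
Check: 2e1 - 4e2 = (2, 4).

(2, -4)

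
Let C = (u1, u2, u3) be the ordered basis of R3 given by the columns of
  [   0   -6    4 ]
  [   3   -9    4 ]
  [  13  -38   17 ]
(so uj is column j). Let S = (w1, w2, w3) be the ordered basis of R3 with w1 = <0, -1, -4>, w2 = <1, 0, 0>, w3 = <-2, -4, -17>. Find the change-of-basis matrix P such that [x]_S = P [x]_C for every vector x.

[[1, 1, 0], [-2, -2, 2], [-1, 2, -1]]

Let M have columns uj and N have columns wj. Then for every x, N [x]_S = x = M [x]_C, so P = N^(-1) M.
Since det N = -1, N^(-1) has integer entries; multiplying gives P = [[1, 1, 0], [-2, -2, 2], [-1, 2, -1]].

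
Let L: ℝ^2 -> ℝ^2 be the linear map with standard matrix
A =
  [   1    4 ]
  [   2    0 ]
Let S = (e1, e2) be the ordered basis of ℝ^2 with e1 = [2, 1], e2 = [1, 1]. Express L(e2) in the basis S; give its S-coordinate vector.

[3, -1]

Column 2 of [L]_S is the S-coordinate vector of L(e2).
In standard coordinates L(e2) = A e2 = [5, 2].
Converting to S: [5, 2] = 3e1 - e2, so the coordinate vector is [3, -1].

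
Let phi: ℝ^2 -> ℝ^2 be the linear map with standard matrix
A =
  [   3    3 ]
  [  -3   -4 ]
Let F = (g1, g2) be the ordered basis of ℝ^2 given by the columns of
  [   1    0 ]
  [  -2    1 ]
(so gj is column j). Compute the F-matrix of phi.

With P the matrix whose columns are g1, g2, [phi]_F = P^(-1) A P.
Column by column: phi(g1) = A g1 = (-3, 5); its F-coordinates (-3, -1) give column 1.
Continuing for each basis vector yields [phi]_F = [[-3, 3], [-1, 2]].

[[-3, 3], [-1, 2]]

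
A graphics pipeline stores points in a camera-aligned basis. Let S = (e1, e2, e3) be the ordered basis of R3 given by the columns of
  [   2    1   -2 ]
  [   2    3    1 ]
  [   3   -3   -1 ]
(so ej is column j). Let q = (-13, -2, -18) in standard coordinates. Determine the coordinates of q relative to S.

Write q = c_1 e1 + ... + c_3 e3 and solve for the c_i.
Gaussian elimination on [M | q] yields c = (-4, 1, 3).
Check: -4e1 + e2 + 3e3 = (-13, -2, -18).

(-4, 1, 3)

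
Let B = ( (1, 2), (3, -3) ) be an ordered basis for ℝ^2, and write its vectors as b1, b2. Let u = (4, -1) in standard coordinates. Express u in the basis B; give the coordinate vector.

(1, 1)

[u]_B is the unique c with M c = u, where M has columns b1, b2.
System: c_1 + 3c_2 = 4, 2c_1 - 3c_2 = -1; solving gives c_1 = 1, c_2 = 1.
Check: b1 + b2 = (4, -1).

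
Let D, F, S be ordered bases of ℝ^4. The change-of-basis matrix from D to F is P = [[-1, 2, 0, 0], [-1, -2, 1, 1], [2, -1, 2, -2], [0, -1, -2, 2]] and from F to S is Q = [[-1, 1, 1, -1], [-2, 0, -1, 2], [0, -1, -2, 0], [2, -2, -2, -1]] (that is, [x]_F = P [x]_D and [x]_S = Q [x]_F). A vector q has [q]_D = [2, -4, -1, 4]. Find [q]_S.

Apply P to get F-coordinates [-10, 9, -2, 14], then Q to get S-coordinates.
The result is [q]_S = [3, 50, -5, -48].

[3, 50, -5, -48]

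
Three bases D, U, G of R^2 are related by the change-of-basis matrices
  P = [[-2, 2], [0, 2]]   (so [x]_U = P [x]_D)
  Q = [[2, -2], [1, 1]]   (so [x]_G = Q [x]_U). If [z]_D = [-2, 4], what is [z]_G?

First [z]_U = P [z]_D = [12, 8].
Then [z]_G = Q [z]_U = [8, 20].

[8, 20]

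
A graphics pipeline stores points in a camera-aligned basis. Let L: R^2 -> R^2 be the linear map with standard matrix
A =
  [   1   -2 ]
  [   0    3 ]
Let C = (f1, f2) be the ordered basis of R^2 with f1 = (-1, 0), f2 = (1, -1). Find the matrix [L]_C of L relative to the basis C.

[[1, 0], [0, 3]]

With P the matrix whose columns are f1, f2, [L]_C = P^(-1) A P.
Column by column: L(f1) = A f1 = (-1, 0); its C-coordinates (1, 0) give column 1.
Continuing for each basis vector yields [L]_C = [[1, 0], [0, 3]].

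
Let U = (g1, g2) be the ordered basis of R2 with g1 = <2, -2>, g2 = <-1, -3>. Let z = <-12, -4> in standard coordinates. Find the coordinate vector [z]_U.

We seek scalars with c_1 g1 + c_2 g2 = z; equivalently solve M c = z where the columns of M are g1, g2.
System: 2c_1 - c_2 = -12, -2c_1 - 3c_2 = -4; solving gives c_1 = -4, c_2 = 4.
Check: -4g1 + 4g2 = <-12, -4>.

<-4, 4>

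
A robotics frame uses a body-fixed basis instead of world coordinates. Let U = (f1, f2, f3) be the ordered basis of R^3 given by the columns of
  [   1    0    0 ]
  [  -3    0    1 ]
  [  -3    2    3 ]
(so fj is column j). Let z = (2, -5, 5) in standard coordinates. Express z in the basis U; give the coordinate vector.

We seek scalars with c_1 f1 + ... + c_3 f3 = z; equivalently solve M c = z where the columns of M are f1, ..., f3.
Solving this 3x3 system gives c = (2, 4, 1).
Check: 2f1 + 4f2 + f3 = (2, -5, 5).

(2, 4, 1)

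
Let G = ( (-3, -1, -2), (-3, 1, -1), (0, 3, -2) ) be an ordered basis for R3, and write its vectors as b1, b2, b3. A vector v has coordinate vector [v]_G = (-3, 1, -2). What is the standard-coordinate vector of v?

(6, -2, 9)

v = M [v]_G, where M has columns b1, ..., b3.
Carrying out the matrix-vector product, v = (6, -2, 9).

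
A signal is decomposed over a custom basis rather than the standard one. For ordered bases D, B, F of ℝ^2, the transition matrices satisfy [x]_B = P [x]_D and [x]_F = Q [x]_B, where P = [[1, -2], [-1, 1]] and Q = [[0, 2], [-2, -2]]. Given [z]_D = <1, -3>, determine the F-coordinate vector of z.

Apply P to get B-coordinates <7, -4>, then Q to get F-coordinates.
The result is [z]_F = <-8, -6>.

<-8, -6>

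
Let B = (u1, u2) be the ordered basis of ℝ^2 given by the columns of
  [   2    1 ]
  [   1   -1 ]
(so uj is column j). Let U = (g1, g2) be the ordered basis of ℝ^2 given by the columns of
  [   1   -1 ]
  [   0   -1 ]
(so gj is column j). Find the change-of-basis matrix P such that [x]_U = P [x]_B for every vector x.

Column j of P is [uj]_U, since P maps B-coordinates to U-coordinates.
Expressing u1 in U: u1 = g1 - g2, so column 1 of P is (1, -1).
Doing the same for each uj gives P = [[1, 2], [-1, 1]].

[[1, 2], [-1, 1]]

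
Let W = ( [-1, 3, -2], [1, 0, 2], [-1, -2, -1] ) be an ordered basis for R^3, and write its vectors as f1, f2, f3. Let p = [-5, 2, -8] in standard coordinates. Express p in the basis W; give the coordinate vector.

[2, -1, 2]

We seek scalars with c_1 f1 + ... + c_3 f3 = p; equivalently solve M c = p where the columns of M are f1, ..., f3.
Row-reducing the augmented matrix [M | p] gives c = (2, -1, 2).
Check: 2f1 - f2 + 2f3 = [-5, 2, -8].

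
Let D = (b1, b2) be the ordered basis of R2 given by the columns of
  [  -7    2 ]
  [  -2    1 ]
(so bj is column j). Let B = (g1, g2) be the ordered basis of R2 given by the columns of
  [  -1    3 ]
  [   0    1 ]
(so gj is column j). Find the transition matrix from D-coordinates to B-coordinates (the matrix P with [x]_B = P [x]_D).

[[1, 1], [-2, 1]]

Take x = bj: its D-coordinates are the j-th standard unit vector, so P e_j — column j of P — equals [bj]_B.
b1 = g1 - 2g2, giving column 1 = (1, -2); repeating for each j gives P = [[1, 1], [-2, 1]].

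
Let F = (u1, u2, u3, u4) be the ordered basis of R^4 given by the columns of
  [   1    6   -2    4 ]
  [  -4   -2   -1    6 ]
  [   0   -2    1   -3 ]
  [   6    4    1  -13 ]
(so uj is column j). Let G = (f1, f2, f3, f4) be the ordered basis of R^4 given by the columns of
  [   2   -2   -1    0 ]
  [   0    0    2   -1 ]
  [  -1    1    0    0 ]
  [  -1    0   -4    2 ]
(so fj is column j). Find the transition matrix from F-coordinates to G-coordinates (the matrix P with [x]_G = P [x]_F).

Let M have columns uj and N have columns fj. Then for every x, N [x]_G = x = M [x]_F, so P = N^(-1) M.
Since det N = 1, N^(-1) has integer entries; multiplying gives P = [[2, 0, 1, 1], [2, -2, 2, -2], [-1, -2, 0, 2], [2, -2, 1, -2]].

[[2, 0, 1, 1], [2, -2, 2, -2], [-1, -2, 0, 2], [2, -2, 1, -2]]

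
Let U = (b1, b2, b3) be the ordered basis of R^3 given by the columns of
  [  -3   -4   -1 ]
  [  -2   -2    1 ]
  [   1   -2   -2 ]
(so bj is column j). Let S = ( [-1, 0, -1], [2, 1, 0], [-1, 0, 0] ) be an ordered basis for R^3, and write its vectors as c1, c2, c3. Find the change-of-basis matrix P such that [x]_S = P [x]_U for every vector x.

[[-1, 2, 2], [-2, -2, 1], [0, -2, 1]]

Take x = bj: its U-coordinates are the j-th standard unit vector, so P e_j — column j of P — equals [bj]_S.
b1 = -c1 - 2c2 + 0·c3, giving column 1 = [-1, -2, 0]; repeating for each j gives P = [[-1, 2, 2], [-2, -2, 1], [0, -2, 1]].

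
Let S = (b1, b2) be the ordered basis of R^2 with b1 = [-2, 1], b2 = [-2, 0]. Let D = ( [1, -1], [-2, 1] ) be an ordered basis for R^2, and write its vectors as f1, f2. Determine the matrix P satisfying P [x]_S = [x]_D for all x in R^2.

[[0, 2], [1, 2]]

Column j of P is [bj]_D, since P maps S-coordinates to D-coordinates.
Expressing b1 in D: b1 = 0·f1 + f2, so column 1 of P is [0, 1].
Doing the same for each bj gives P = [[0, 2], [1, 2]].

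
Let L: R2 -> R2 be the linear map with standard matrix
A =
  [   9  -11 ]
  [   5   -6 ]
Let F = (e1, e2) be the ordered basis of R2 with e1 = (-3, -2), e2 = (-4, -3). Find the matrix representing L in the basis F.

[[3, 1], [-1, 0]]

The j-th column of [L]_F is [L(ej)]_F.
L(e1) = A e1 = (-5, -3) = 3e1 - e2, so column 1 is (3, -1).
Repeating for e2 and assembling the columns gives [[3, 1], [-1, 0]].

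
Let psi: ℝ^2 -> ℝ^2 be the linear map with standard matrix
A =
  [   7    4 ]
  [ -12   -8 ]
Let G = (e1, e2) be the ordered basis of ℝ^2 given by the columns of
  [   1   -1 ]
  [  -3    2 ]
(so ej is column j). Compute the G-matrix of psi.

With P the matrix whose columns are e1, e2, [psi]_G = P^(-1) A P.
Column by column: psi(e1) = A e1 = [-5, 12]; its G-coordinates [-2, 3] give column 1.
Continuing for each basis vector yields [psi]_G = [[-2, 2], [3, 1]].

[[-2, 2], [3, 1]]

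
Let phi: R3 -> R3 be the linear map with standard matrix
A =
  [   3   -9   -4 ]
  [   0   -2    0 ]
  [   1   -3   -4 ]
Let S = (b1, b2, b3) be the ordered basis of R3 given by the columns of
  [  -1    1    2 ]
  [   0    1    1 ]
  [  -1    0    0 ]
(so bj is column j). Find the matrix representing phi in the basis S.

[[-3, 2, 1], [2, 0, -2], [-2, -2, 0]]

The j-th column of [phi]_S is [phi(bj)]_S.
phi(b1) = A b1 = (1, 0, 3) = -3b1 + 2b2 - 2b3, so column 1 is (-3, 2, -2).
Repeating for b2, b3 and assembling the columns gives [[-3, 2, 1], [2, 0, -2], [-2, -2, 0]].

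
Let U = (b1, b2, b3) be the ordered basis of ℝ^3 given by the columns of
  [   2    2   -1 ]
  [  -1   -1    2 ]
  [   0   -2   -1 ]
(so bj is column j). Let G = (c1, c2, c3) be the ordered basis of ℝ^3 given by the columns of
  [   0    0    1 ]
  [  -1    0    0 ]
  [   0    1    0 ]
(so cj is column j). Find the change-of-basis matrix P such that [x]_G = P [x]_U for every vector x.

Take x = bj: its U-coordinates are the j-th standard unit vector, so P e_j — column j of P — equals [bj]_G.
b1 = c1 + 0·c2 + 2c3, giving column 1 = (1, 0, 2); repeating for each j gives P = [[1, 1, -2], [0, -2, -1], [2, 2, -1]].

[[1, 1, -2], [0, -2, -1], [2, 2, -1]]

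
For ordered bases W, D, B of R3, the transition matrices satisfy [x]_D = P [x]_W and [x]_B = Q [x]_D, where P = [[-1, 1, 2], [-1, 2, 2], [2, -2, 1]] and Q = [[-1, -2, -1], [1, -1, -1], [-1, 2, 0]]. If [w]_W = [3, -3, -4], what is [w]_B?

[40, -5, -20]

Apply P to get D-coordinates [-14, -17, 8], then Q to get B-coordinates.
The result is [w]_B = [40, -5, -20].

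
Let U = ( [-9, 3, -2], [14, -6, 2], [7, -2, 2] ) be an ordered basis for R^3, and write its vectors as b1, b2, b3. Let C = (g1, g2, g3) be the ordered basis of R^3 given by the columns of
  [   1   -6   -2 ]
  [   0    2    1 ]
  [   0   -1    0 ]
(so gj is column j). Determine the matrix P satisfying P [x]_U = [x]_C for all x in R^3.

[[1, -2, -1], [2, -2, -2], [-1, -2, 2]]

Let M have columns bj and N have columns gj. Then for every x, N [x]_C = x = M [x]_U, so P = N^(-1) M.
Since det N = 1, N^(-1) has integer entries; multiplying gives P = [[1, -2, -1], [2, -2, -2], [-1, -2, 2]].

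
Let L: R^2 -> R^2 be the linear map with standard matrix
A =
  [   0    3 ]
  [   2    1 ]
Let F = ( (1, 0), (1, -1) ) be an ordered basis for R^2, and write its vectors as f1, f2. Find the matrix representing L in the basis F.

The j-th column of [L]_F is [L(fj)]_F.
L(f1) = A f1 = (0, 2) = 2f1 - 2f2, so column 1 is (2, -2).
Repeating for f2 and assembling the columns gives [[2, -2], [-2, -1]].

[[2, -2], [-2, -1]]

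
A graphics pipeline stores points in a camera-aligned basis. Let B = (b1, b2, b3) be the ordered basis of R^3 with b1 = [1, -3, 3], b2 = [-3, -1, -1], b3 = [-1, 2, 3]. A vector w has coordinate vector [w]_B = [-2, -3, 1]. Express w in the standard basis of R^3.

w = M [w]_B, where M has columns b1, ..., b3.
Carrying out the matrix-vector product, w = [6, 11, 0].

[6, 11, 0]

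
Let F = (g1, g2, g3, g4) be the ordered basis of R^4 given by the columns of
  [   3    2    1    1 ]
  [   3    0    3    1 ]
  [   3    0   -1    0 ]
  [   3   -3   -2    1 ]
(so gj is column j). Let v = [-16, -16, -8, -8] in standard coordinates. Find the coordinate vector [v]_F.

[-3, -1, -1, -4]

Write v = c_1 g1 + ... + c_4 g4 and solve for the c_i.
Row-reducing the augmented matrix [M | v] gives c = (-3, -1, -1, -4).
Check: -3g1 - g2 - g3 - 4g4 = [-16, -16, -8, -8].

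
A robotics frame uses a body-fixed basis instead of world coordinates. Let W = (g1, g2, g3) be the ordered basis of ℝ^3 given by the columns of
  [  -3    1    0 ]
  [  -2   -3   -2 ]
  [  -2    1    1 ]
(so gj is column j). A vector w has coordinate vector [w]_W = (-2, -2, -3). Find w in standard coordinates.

By definition w = -2g1 - 2g2 - 3g3.
Summing componentwise gives (4, 16, -1).

(4, 16, -1)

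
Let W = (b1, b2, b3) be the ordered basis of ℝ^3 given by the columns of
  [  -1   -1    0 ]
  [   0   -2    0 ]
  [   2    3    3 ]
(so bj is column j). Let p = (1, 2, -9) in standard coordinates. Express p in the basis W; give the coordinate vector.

(0, -1, -2)

Write p = c_1 b1 + ... + c_3 b3 and solve for the c_i.
Solving this 3x3 system gives c = (0, -1, -2).
Check: 0·b1 - b2 - 2b3 = (1, 2, -9).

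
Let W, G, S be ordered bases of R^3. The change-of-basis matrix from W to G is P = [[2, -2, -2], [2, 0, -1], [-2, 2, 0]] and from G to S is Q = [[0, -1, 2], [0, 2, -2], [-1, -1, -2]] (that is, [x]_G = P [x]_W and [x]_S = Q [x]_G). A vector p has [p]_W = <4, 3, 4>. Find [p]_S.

<-8, 12, 6>

First [p]_G = P [p]_W = <-6, 4, -2>.
Then [p]_S = Q [p]_G = <-8, 12, 6>.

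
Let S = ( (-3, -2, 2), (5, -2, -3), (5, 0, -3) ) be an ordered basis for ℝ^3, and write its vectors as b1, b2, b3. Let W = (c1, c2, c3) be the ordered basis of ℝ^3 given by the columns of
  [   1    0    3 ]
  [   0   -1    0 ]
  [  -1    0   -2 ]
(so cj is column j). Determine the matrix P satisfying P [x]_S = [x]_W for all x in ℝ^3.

Take x = bj: its S-coordinates are the j-th standard unit vector, so P e_j — column j of P — equals [bj]_W.
b1 = 0·c1 + 2c2 - c3, giving column 1 = (0, 2, -1); repeating for each j gives P = [[0, -1, -1], [2, 2, 0], [-1, 2, 2]].

[[0, -1, -1], [2, 2, 0], [-1, 2, 2]]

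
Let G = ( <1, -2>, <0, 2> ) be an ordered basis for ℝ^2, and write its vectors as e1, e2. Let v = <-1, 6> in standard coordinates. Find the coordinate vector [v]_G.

<-1, 2>

[v]_G is the unique c with M c = v, where M has columns e1, e2.
System: c_1 + 0c_2 = -1, -2c_1 + 2c_2 = 6; solving gives c_1 = -1, c_2 = 2.
Check: -e1 + 2e2 = <-1, 6>.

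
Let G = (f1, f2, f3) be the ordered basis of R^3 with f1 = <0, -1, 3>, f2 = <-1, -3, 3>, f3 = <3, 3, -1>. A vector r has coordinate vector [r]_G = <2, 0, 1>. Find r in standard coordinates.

<3, 1, 5>

The coordinates say r = 2f1 + 0·f2 + f3; adding the scaled basis vectors gives <3, 1, 5>.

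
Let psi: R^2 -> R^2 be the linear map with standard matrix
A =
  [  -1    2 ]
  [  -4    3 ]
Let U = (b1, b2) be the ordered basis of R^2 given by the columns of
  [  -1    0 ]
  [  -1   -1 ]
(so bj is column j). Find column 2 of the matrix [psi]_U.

Column 2 of [psi]_U is the U-coordinate vector of psi(b2).
In standard coordinates psi(b2) = A b2 = (-2, -3).
Converting to U: (-2, -3) = 2b1 + b2, so the coordinate vector is (2, 1).

(2, 1)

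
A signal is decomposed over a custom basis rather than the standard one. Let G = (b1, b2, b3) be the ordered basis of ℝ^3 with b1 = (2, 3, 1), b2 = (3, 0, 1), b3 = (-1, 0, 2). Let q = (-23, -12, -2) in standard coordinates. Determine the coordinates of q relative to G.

We seek scalars with c_1 b1 + ... + c_3 b3 = q; equivalently solve M c = q where the columns of M are b1, ..., b3.
Solving this 3x3 system gives c = (-4, -4, 3).
Check: -4b1 - 4b2 + 3b3 = (-23, -12, -2).

(-4, -4, 3)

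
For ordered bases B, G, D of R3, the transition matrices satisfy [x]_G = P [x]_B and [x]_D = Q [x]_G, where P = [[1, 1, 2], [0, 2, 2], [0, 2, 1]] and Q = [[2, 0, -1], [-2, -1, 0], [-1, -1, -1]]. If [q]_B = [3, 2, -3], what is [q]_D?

Apply P to get G-coordinates [-1, -2, 1], then Q to get D-coordinates.
The result is [q]_D = [-3, 4, 2].

[-3, 4, 2]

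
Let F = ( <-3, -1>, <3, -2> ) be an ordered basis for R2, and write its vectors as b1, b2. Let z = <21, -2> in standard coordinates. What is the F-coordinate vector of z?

<-4, 3>

Write z = c_1 b1 + c_2 b2 and solve for the c_i.
System: -3c_1 + 3c_2 = 21, -c_1 - 2c_2 = -2; solving gives c_1 = -4, c_2 = 3.
Check: -4b1 + 3b2 = <21, -2>.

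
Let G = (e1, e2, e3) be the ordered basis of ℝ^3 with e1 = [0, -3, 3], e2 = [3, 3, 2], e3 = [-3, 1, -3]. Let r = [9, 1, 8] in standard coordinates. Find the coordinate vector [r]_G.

[r]_G is the unique c with M c = r, where M has columns e1, ..., e3.
Row-reducing the augmented matrix [M | r] gives c = (0, 1, -2).
Check: 0·e1 + e2 - 2e3 = [9, 1, 8].

[0, 1, -2]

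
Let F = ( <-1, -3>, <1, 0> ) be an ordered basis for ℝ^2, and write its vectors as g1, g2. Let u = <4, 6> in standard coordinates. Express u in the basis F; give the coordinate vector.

[u]_F is the unique c with M c = u, where M has columns g1, g2.
System: -c_1 + c_2 = 4, -3c_1 + 0c_2 = 6; solving gives c_1 = -2, c_2 = 2.
Check: -2g1 + 2g2 = <4, 6>.

<-2, 2>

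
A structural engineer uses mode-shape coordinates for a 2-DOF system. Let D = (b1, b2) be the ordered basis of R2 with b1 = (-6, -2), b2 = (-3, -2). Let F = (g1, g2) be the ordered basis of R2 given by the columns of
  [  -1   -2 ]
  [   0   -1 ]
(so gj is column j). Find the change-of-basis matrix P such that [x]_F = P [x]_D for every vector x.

[[2, -1], [2, 2]]

Take x = bj: its D-coordinates are the j-th standard unit vector, so P e_j — column j of P — equals [bj]_F.
b1 = 2g1 + 2g2, giving column 1 = (2, 2); repeating for each j gives P = [[2, -1], [2, 2]].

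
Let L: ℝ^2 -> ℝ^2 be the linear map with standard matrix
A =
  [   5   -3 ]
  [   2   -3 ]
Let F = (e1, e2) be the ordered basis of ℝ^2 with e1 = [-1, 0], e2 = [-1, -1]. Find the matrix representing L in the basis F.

With P the matrix whose columns are e1, e2, [L]_F = P^(-1) A P.
Column by column: L(e1) = A e1 = [-5, -2]; its F-coordinates [3, 2] give column 1.
Continuing for each basis vector yields [L]_F = [[3, 3], [2, -1]].

[[3, 3], [2, -1]]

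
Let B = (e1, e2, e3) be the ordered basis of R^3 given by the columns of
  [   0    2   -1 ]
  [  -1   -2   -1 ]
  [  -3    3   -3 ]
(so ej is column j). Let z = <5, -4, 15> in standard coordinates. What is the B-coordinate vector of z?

<-3, 3, 1>

Write z = c_1 e1 + ... + c_3 e3 and solve for the c_i.
Row-reducing the augmented matrix [M | z] gives c = (-3, 3, 1).
Check: -3e1 + 3e2 + e3 = <5, -4, 15>.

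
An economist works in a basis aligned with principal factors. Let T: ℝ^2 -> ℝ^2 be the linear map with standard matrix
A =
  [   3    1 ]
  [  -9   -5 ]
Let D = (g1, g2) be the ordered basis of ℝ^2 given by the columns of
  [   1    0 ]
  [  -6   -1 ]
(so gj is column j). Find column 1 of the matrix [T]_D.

Column 1 of [T]_D is the D-coordinate vector of T(g1).
In standard coordinates T(g1) = A g1 = <-3, 21>.
Converting to D: <-3, 21> = -3g1 - 3g2, so the coordinate vector is <-3, -3>.

<-3, -3>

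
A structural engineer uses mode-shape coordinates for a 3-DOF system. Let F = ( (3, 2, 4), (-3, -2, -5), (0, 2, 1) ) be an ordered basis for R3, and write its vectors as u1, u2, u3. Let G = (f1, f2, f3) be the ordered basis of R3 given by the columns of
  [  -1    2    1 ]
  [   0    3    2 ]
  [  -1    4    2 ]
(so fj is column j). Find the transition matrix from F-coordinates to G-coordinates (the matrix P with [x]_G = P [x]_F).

[[-2, 1, 1], [0, -2, 0], [1, 2, 1]]

Take x = uj: its F-coordinates are the j-th standard unit vector, so P e_j — column j of P — equals [uj]_G.
u1 = -2f1 + 0·f2 + f3, giving column 1 = (-2, 0, 1); repeating for each j gives P = [[-2, 1, 1], [0, -2, 0], [1, 2, 1]].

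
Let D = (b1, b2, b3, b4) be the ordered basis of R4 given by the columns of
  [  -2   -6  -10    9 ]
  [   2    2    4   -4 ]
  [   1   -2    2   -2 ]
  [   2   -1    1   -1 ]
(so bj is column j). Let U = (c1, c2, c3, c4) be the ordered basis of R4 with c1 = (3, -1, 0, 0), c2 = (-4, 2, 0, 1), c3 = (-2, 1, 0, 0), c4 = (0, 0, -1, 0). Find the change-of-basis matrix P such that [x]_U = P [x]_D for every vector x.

Let M have columns bj and N have columns cj. Then for every x, N [x]_U = x = M [x]_D, so P = N^(-1) M.
Since det N = -1, N^(-1) has integer entries; multiplying gives P = [[2, -2, -2, 1], [2, -1, 1, -1], [0, 2, 0, -1], [-1, 2, -2, 2]].

[[2, -2, -2, 1], [2, -1, 1, -1], [0, 2, 0, -1], [-1, 2, -2, 2]]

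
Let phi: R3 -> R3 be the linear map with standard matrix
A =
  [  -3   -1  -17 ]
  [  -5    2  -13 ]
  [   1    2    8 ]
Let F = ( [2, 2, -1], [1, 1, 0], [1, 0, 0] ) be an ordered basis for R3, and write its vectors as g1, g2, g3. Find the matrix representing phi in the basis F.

[[2, -3, -1], [3, 3, -3], [2, -1, 2]]

With P the matrix whose columns are g1, ..., g3, [phi]_F = P^(-1) A P.
Column by column: phi(g1) = A g1 = [9, 7, -2]; its F-coordinates [2, 3, 2] give column 1.
Continuing for each basis vector yields [phi]_F = [[2, -3, -1], [3, 3, -3], [2, -1, 2]].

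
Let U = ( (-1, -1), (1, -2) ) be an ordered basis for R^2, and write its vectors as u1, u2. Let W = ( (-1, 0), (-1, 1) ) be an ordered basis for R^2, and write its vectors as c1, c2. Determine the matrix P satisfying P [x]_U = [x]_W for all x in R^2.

Let M have columns uj and N have columns cj. Then for every x, N [x]_W = x = M [x]_U, so P = N^(-1) M.
Since det N = -1, N^(-1) has integer entries; multiplying gives P = [[2, 1], [-1, -2]].

[[2, 1], [-1, -2]]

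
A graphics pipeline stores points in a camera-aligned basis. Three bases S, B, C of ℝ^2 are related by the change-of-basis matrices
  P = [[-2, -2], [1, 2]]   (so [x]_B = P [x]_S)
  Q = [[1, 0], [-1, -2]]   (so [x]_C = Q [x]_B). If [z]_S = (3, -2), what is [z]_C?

(-2, 4)

First [z]_B = P [z]_S = (-2, -1).
Then [z]_C = Q [z]_B = (-2, 4).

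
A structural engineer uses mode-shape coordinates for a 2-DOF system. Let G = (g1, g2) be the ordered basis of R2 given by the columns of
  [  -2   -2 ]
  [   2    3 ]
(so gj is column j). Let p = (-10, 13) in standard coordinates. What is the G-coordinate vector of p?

We seek scalars with c_1 g1 + c_2 g2 = p; equivalently solve M c = p where the columns of M are g1, g2.
System: -2c_1 - 2c_2 = -10, 2c_1 + 3c_2 = 13; solving gives c_1 = 2, c_2 = 3.
Check: 2g1 + 3g2 = (-10, 13).

(2, 3)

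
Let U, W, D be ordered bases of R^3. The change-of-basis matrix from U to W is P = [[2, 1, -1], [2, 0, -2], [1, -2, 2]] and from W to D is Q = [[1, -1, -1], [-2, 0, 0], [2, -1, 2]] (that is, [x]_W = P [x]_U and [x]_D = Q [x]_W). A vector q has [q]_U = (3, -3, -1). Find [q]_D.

(-11, -8, 14)

Apply P to get W-coordinates (4, 8, 7), then Q to get D-coordinates.
The result is [q]_D = (-11, -8, 14).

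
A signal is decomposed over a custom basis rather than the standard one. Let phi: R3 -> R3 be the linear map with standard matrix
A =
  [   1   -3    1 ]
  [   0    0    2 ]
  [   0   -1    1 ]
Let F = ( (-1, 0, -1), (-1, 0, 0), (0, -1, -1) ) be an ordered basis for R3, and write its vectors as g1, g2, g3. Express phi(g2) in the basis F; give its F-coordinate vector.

(0, 1, 0)

Compute phi(g2) = A g2 = (-1, 0, 0) in standard coordinates.
Then write this in F-coordinates: solve for y in y_1 g1 + ... + y_3 g3 = (-1, 0, 0).
This gives y = (0, 1, 0), which is column 2 of [phi]_F.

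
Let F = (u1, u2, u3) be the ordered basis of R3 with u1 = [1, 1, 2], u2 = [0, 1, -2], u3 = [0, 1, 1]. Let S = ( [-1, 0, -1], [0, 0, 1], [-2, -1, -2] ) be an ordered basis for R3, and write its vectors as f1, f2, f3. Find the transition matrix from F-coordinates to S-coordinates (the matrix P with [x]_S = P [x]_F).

Take x = uj: its F-coordinates are the j-th standard unit vector, so P e_j — column j of P — equals [uj]_S.
u1 = f1 + f2 - f3, giving column 1 = [1, 1, -1]; repeating for each j gives P = [[1, 2, 2], [1, -2, 1], [-1, -1, -1]].

[[1, 2, 2], [1, -2, 1], [-1, -1, -1]]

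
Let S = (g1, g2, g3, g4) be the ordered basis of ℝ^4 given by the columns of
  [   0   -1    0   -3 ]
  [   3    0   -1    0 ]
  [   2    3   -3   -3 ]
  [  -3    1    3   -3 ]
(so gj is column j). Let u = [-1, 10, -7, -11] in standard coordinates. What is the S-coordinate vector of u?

[4, -2, 2, 1]

Write u = c_1 g1 + ... + c_4 g4 and solve for the c_i.
Solving this 4x4 system gives c = (4, -2, 2, 1).
Check: 4g1 - 2g2 + 2g3 + g4 = [-1, 10, -7, -11].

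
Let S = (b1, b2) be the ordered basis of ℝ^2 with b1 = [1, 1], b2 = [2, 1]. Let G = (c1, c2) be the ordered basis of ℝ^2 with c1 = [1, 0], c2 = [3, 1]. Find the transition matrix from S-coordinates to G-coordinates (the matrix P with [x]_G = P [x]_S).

Take x = bj: its S-coordinates are the j-th standard unit vector, so P e_j — column j of P — equals [bj]_G.
b1 = -2c1 + c2, giving column 1 = [-2, 1]; repeating for each j gives P = [[-2, -1], [1, 1]].

[[-2, -1], [1, 1]]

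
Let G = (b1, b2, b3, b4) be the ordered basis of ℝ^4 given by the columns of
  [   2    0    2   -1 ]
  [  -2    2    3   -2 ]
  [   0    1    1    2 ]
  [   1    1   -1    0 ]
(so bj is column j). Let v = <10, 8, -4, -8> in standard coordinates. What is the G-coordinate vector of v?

<0, -4, 4, -2>

[v]_G is the unique c with M c = v, where M has columns b1, ..., b4.
Row-reducing the augmented matrix [M | v] gives c = (0, -4, 4, -2).
Check: 0·b1 - 4b2 + 4b3 - 2b4 = <10, 8, -4, -8>.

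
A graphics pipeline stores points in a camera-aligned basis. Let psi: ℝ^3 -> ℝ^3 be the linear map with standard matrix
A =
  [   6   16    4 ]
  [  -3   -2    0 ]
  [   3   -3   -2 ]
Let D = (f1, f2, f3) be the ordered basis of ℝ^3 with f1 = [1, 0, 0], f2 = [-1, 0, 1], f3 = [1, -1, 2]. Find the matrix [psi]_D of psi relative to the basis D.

[[0, 2, -3], [-3, 1, 0], [3, -3, 1]]

The j-th column of [psi]_D is [psi(fj)]_D.
psi(f1) = A f1 = [6, -3, 3] = 0·f1 - 3f2 + 3f3, so column 1 is [0, -3, 3].
Repeating for f2, f3 and assembling the columns gives [[0, 2, -3], [-3, 1, 0], [3, -3, 1]].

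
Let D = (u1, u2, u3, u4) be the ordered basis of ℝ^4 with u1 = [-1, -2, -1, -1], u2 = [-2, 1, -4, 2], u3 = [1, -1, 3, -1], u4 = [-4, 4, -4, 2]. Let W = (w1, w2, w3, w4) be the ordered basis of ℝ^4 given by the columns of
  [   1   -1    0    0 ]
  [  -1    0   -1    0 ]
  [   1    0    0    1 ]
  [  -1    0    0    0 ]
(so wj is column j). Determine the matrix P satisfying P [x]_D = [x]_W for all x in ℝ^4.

[[1, -2, 1, -2], [2, 0, 0, 2], [1, 1, 0, -2], [-2, -2, 2, -2]]

Take x = uj: its D-coordinates are the j-th standard unit vector, so P e_j — column j of P — equals [uj]_W.
u1 = w1 + 2w2 + w3 - 2w4, giving column 1 = [1, 2, 1, -2]; repeating for each j gives P = [[1, -2, 1, -2], [2, 0, 0, 2], [1, 1, 0, -2], [-2, -2, 2, -2]].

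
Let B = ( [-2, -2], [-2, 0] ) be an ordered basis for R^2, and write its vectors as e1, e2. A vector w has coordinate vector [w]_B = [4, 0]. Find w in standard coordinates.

[-8, -8]

The coordinates say w = 4e1 + 0·e2; adding the scaled basis vectors gives [-8, -8].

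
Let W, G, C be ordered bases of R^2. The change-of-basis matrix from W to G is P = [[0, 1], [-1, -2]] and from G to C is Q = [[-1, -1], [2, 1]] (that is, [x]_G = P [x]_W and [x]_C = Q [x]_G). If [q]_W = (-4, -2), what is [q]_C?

(-6, 4)

Apply P to get G-coordinates (-2, 8), then Q to get C-coordinates.
The result is [q]_C = (-6, 4).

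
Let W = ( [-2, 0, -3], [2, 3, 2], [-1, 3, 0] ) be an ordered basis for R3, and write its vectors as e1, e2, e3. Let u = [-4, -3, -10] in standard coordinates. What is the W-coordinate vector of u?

[4, 1, -2]

We seek scalars with c_1 e1 + ... + c_3 e3 = u; equivalently solve M c = u where the columns of M are e1, ..., e3.
Solving this 3x3 system gives c = (4, 1, -2).
Check: 4e1 + e2 - 2e3 = [-4, -3, -10].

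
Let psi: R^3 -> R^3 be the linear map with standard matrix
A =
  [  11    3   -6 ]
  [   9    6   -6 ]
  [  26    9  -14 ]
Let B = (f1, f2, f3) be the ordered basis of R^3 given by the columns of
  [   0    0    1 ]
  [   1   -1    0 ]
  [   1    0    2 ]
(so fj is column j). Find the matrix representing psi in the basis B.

With P the matrix whose columns are f1, ..., f3, [psi]_B = P^(-1) A P.
Column by column: psi(f1) = A f1 = (-3, 0, -5); its B-coordinates (1, 1, -3) give column 1.
Continuing for each basis vector yields [psi]_B = [[1, -3, 0], [1, 3, 3], [-3, -3, -1]].

[[1, -3, 0], [1, 3, 3], [-3, -3, -1]]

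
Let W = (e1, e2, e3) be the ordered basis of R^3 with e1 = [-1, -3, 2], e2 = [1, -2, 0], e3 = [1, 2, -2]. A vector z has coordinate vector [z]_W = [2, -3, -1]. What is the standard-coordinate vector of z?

[-6, -2, 6]

z = M [z]_W, where M has columns e1, ..., e3.
Carrying out the matrix-vector product, z = [-6, -2, 6].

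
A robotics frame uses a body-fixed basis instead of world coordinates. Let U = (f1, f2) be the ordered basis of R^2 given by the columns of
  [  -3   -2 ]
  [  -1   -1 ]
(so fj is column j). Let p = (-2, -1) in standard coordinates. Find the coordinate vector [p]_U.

(0, 1)

[p]_U is the unique c with M c = p, where M has columns f1, f2.
System: -3c_1 - 2c_2 = -2, -c_1 - c_2 = -1; solving gives c_1 = 0, c_2 = 1.
Check: 0·f1 + f2 = (-2, -1).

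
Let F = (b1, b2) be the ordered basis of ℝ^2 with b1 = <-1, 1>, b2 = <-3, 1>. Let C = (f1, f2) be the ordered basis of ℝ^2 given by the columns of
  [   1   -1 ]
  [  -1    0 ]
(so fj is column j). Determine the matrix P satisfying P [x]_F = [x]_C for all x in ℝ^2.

[[-1, -1], [0, 2]]

Let M have columns bj and N have columns fj. Then for every x, N [x]_C = x = M [x]_F, so P = N^(-1) M.
Since det N = -1, N^(-1) has integer entries; multiplying gives P = [[-1, -1], [0, 2]].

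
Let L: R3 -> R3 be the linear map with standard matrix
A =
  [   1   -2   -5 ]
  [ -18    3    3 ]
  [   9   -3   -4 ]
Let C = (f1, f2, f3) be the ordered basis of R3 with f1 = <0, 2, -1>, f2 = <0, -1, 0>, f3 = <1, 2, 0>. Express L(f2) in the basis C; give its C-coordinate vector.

<-3, 1, 2>

Column 2 of [L]_C is the C-coordinate vector of L(f2).
In standard coordinates L(f2) = A f2 = <2, -3, 3>.
Converting to C: <2, -3, 3> = -3f1 + f2 + 2f3, so the coordinate vector is <-3, 1, 2>.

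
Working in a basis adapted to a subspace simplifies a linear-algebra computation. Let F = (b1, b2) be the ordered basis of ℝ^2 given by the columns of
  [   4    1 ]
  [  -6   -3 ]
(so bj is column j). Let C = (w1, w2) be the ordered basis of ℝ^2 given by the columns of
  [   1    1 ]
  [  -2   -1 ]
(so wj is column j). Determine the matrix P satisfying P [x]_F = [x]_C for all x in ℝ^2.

[[2, 2], [2, -1]]

Column j of P is [bj]_C, since P maps F-coordinates to C-coordinates.
Expressing b1 in C: b1 = 2w1 + 2w2, so column 1 of P is (2, 2).
Doing the same for each bj gives P = [[2, 2], [2, -1]].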